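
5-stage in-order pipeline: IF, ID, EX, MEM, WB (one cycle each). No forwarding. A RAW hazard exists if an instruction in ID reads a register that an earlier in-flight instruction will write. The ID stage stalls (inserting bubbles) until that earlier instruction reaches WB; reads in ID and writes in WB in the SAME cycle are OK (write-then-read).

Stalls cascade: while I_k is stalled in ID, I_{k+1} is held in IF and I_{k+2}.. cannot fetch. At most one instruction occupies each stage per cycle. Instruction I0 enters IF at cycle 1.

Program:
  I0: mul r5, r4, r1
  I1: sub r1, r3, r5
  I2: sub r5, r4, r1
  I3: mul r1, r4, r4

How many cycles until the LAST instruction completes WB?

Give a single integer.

Answer: 12

Derivation:
I0 mul r5 <- r4,r1: IF@1 ID@2 stall=0 (-) EX@3 MEM@4 WB@5
I1 sub r1 <- r3,r5: IF@2 ID@3 stall=2 (RAW on I0.r5 (WB@5)) EX@6 MEM@7 WB@8
I2 sub r5 <- r4,r1: IF@3 ID@6 stall=2 (RAW on I1.r1 (WB@8)) EX@9 MEM@10 WB@11
I3 mul r1 <- r4,r4: IF@6 ID@9 stall=0 (-) EX@10 MEM@11 WB@12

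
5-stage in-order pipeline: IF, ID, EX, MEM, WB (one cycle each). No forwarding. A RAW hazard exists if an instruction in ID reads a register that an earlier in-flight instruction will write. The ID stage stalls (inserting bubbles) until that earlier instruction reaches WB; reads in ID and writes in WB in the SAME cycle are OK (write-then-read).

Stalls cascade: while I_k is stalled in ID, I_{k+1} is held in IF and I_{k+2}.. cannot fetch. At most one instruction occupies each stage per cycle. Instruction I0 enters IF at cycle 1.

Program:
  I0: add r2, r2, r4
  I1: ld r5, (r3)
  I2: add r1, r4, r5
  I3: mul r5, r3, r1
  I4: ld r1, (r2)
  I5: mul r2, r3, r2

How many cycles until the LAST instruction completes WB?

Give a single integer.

I0 add r2 <- r2,r4: IF@1 ID@2 stall=0 (-) EX@3 MEM@4 WB@5
I1 ld r5 <- r3: IF@2 ID@3 stall=0 (-) EX@4 MEM@5 WB@6
I2 add r1 <- r4,r5: IF@3 ID@4 stall=2 (RAW on I1.r5 (WB@6)) EX@7 MEM@8 WB@9
I3 mul r5 <- r3,r1: IF@4 ID@7 stall=2 (RAW on I2.r1 (WB@9)) EX@10 MEM@11 WB@12
I4 ld r1 <- r2: IF@7 ID@10 stall=0 (-) EX@11 MEM@12 WB@13
I5 mul r2 <- r3,r2: IF@10 ID@11 stall=0 (-) EX@12 MEM@13 WB@14

Answer: 14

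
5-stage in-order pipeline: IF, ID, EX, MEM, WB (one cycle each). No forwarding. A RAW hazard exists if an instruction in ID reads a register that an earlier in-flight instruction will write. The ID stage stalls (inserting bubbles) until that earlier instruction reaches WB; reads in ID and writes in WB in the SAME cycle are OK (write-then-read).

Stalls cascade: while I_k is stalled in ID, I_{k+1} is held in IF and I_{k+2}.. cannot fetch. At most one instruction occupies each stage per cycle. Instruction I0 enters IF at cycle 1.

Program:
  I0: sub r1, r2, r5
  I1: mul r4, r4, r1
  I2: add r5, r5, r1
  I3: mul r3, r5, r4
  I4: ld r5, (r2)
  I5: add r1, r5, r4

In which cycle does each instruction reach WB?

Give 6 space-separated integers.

I0 sub r1 <- r2,r5: IF@1 ID@2 stall=0 (-) EX@3 MEM@4 WB@5
I1 mul r4 <- r4,r1: IF@2 ID@3 stall=2 (RAW on I0.r1 (WB@5)) EX@6 MEM@7 WB@8
I2 add r5 <- r5,r1: IF@3 ID@6 stall=0 (-) EX@7 MEM@8 WB@9
I3 mul r3 <- r5,r4: IF@6 ID@7 stall=2 (RAW on I2.r5 (WB@9)) EX@10 MEM@11 WB@12
I4 ld r5 <- r2: IF@7 ID@10 stall=0 (-) EX@11 MEM@12 WB@13
I5 add r1 <- r5,r4: IF@10 ID@11 stall=2 (RAW on I4.r5 (WB@13)) EX@14 MEM@15 WB@16

Answer: 5 8 9 12 13 16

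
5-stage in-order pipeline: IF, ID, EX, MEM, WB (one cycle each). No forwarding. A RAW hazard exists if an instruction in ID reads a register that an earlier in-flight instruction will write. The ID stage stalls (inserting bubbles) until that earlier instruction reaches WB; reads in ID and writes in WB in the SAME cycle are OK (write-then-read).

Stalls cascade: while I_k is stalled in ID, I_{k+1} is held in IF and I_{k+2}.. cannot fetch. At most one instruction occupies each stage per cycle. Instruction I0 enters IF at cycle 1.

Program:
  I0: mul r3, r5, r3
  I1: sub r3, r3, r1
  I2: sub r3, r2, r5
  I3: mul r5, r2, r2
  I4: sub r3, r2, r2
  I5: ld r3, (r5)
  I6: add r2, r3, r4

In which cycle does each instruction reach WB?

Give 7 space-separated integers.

I0 mul r3 <- r5,r3: IF@1 ID@2 stall=0 (-) EX@3 MEM@4 WB@5
I1 sub r3 <- r3,r1: IF@2 ID@3 stall=2 (RAW on I0.r3 (WB@5)) EX@6 MEM@7 WB@8
I2 sub r3 <- r2,r5: IF@3 ID@6 stall=0 (-) EX@7 MEM@8 WB@9
I3 mul r5 <- r2,r2: IF@6 ID@7 stall=0 (-) EX@8 MEM@9 WB@10
I4 sub r3 <- r2,r2: IF@7 ID@8 stall=0 (-) EX@9 MEM@10 WB@11
I5 ld r3 <- r5: IF@8 ID@9 stall=1 (RAW on I3.r5 (WB@10)) EX@11 MEM@12 WB@13
I6 add r2 <- r3,r4: IF@9 ID@11 stall=2 (RAW on I5.r3 (WB@13)) EX@14 MEM@15 WB@16

Answer: 5 8 9 10 11 13 16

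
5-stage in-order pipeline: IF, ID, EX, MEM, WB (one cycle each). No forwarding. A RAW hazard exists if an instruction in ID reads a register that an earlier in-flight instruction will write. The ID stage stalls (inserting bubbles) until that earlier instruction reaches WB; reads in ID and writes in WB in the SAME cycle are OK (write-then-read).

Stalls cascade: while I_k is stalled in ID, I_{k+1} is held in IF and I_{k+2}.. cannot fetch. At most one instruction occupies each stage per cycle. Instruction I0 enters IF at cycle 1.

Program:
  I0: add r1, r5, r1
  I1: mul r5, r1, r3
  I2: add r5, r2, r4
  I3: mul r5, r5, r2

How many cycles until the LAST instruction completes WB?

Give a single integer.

Answer: 12

Derivation:
I0 add r1 <- r5,r1: IF@1 ID@2 stall=0 (-) EX@3 MEM@4 WB@5
I1 mul r5 <- r1,r3: IF@2 ID@3 stall=2 (RAW on I0.r1 (WB@5)) EX@6 MEM@7 WB@8
I2 add r5 <- r2,r4: IF@3 ID@6 stall=0 (-) EX@7 MEM@8 WB@9
I3 mul r5 <- r5,r2: IF@6 ID@7 stall=2 (RAW on I2.r5 (WB@9)) EX@10 MEM@11 WB@12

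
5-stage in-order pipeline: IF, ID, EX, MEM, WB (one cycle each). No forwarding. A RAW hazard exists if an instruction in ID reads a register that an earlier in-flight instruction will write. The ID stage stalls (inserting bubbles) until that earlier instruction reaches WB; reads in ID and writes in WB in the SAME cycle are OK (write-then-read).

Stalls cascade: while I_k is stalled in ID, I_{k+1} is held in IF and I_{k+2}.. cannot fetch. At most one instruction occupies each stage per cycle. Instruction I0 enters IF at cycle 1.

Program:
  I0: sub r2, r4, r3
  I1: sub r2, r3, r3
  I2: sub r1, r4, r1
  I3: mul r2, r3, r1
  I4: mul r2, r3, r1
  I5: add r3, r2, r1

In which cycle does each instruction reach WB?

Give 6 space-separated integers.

I0 sub r2 <- r4,r3: IF@1 ID@2 stall=0 (-) EX@3 MEM@4 WB@5
I1 sub r2 <- r3,r3: IF@2 ID@3 stall=0 (-) EX@4 MEM@5 WB@6
I2 sub r1 <- r4,r1: IF@3 ID@4 stall=0 (-) EX@5 MEM@6 WB@7
I3 mul r2 <- r3,r1: IF@4 ID@5 stall=2 (RAW on I2.r1 (WB@7)) EX@8 MEM@9 WB@10
I4 mul r2 <- r3,r1: IF@5 ID@8 stall=0 (-) EX@9 MEM@10 WB@11
I5 add r3 <- r2,r1: IF@8 ID@9 stall=2 (RAW on I4.r2 (WB@11)) EX@12 MEM@13 WB@14

Answer: 5 6 7 10 11 14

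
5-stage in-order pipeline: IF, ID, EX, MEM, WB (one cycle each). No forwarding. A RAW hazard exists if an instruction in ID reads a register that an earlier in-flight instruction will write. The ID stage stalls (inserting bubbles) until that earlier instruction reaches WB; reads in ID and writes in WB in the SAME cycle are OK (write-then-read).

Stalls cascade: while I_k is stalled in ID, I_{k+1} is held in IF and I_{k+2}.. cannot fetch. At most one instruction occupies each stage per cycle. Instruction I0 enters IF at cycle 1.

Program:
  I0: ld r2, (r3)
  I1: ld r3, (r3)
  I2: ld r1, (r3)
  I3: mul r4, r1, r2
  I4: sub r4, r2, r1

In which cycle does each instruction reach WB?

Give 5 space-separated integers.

I0 ld r2 <- r3: IF@1 ID@2 stall=0 (-) EX@3 MEM@4 WB@5
I1 ld r3 <- r3: IF@2 ID@3 stall=0 (-) EX@4 MEM@5 WB@6
I2 ld r1 <- r3: IF@3 ID@4 stall=2 (RAW on I1.r3 (WB@6)) EX@7 MEM@8 WB@9
I3 mul r4 <- r1,r2: IF@4 ID@7 stall=2 (RAW on I2.r1 (WB@9)) EX@10 MEM@11 WB@12
I4 sub r4 <- r2,r1: IF@7 ID@10 stall=0 (-) EX@11 MEM@12 WB@13

Answer: 5 6 9 12 13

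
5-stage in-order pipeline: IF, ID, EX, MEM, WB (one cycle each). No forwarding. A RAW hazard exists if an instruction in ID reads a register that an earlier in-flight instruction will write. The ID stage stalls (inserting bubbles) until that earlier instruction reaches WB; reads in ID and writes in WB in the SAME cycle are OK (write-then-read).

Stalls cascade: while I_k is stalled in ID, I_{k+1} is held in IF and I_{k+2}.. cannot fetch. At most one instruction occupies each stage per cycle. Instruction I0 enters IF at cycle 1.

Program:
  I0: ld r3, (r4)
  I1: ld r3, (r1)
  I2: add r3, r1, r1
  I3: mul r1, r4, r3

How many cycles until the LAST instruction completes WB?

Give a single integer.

Answer: 10

Derivation:
I0 ld r3 <- r4: IF@1 ID@2 stall=0 (-) EX@3 MEM@4 WB@5
I1 ld r3 <- r1: IF@2 ID@3 stall=0 (-) EX@4 MEM@5 WB@6
I2 add r3 <- r1,r1: IF@3 ID@4 stall=0 (-) EX@5 MEM@6 WB@7
I3 mul r1 <- r4,r3: IF@4 ID@5 stall=2 (RAW on I2.r3 (WB@7)) EX@8 MEM@9 WB@10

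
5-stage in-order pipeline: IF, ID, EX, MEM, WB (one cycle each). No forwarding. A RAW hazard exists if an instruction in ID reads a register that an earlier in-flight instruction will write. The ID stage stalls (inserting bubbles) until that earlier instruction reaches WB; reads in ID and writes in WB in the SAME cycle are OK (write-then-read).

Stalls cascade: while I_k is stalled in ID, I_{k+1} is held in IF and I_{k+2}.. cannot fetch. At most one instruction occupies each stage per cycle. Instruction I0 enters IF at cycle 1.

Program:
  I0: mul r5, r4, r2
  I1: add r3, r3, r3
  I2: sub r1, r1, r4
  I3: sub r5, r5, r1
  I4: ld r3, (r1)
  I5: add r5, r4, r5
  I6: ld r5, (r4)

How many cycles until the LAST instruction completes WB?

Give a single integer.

I0 mul r5 <- r4,r2: IF@1 ID@2 stall=0 (-) EX@3 MEM@4 WB@5
I1 add r3 <- r3,r3: IF@2 ID@3 stall=0 (-) EX@4 MEM@5 WB@6
I2 sub r1 <- r1,r4: IF@3 ID@4 stall=0 (-) EX@5 MEM@6 WB@7
I3 sub r5 <- r5,r1: IF@4 ID@5 stall=2 (RAW on I2.r1 (WB@7)) EX@8 MEM@9 WB@10
I4 ld r3 <- r1: IF@5 ID@8 stall=0 (-) EX@9 MEM@10 WB@11
I5 add r5 <- r4,r5: IF@8 ID@9 stall=1 (RAW on I3.r5 (WB@10)) EX@11 MEM@12 WB@13
I6 ld r5 <- r4: IF@9 ID@11 stall=0 (-) EX@12 MEM@13 WB@14

Answer: 14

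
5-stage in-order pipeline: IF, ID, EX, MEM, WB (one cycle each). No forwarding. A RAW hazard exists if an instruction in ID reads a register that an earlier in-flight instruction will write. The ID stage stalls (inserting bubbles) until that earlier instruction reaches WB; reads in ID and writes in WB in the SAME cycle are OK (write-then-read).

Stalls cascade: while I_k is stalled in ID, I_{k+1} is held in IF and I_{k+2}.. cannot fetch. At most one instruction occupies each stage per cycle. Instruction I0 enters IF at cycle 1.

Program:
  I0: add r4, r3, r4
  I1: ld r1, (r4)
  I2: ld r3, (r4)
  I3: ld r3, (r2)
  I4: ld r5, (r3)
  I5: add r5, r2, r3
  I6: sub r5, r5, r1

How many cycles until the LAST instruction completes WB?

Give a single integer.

Answer: 17

Derivation:
I0 add r4 <- r3,r4: IF@1 ID@2 stall=0 (-) EX@3 MEM@4 WB@5
I1 ld r1 <- r4: IF@2 ID@3 stall=2 (RAW on I0.r4 (WB@5)) EX@6 MEM@7 WB@8
I2 ld r3 <- r4: IF@3 ID@6 stall=0 (-) EX@7 MEM@8 WB@9
I3 ld r3 <- r2: IF@6 ID@7 stall=0 (-) EX@8 MEM@9 WB@10
I4 ld r5 <- r3: IF@7 ID@8 stall=2 (RAW on I3.r3 (WB@10)) EX@11 MEM@12 WB@13
I5 add r5 <- r2,r3: IF@8 ID@11 stall=0 (-) EX@12 MEM@13 WB@14
I6 sub r5 <- r5,r1: IF@11 ID@12 stall=2 (RAW on I5.r5 (WB@14)) EX@15 MEM@16 WB@17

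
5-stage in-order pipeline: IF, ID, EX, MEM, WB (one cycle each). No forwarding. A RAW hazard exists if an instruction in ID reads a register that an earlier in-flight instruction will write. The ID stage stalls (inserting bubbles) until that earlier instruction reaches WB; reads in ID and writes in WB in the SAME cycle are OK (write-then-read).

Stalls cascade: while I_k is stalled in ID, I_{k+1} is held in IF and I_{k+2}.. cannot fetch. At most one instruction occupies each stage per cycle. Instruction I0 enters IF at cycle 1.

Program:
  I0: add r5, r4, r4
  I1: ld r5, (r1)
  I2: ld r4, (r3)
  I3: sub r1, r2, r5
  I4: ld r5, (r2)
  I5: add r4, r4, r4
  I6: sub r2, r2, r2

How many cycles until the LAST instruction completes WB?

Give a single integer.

Answer: 12

Derivation:
I0 add r5 <- r4,r4: IF@1 ID@2 stall=0 (-) EX@3 MEM@4 WB@5
I1 ld r5 <- r1: IF@2 ID@3 stall=0 (-) EX@4 MEM@5 WB@6
I2 ld r4 <- r3: IF@3 ID@4 stall=0 (-) EX@5 MEM@6 WB@7
I3 sub r1 <- r2,r5: IF@4 ID@5 stall=1 (RAW on I1.r5 (WB@6)) EX@7 MEM@8 WB@9
I4 ld r5 <- r2: IF@5 ID@7 stall=0 (-) EX@8 MEM@9 WB@10
I5 add r4 <- r4,r4: IF@7 ID@8 stall=0 (-) EX@9 MEM@10 WB@11
I6 sub r2 <- r2,r2: IF@8 ID@9 stall=0 (-) EX@10 MEM@11 WB@12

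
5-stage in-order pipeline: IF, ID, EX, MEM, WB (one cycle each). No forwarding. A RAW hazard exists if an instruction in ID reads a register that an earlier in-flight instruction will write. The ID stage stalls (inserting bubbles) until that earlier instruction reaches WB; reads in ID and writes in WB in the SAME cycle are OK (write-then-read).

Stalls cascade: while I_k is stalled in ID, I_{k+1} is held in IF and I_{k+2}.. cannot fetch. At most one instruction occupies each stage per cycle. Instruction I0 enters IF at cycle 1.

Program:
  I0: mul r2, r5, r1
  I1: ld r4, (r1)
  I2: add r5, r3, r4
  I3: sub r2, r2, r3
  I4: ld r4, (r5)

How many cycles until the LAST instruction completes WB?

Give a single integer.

I0 mul r2 <- r5,r1: IF@1 ID@2 stall=0 (-) EX@3 MEM@4 WB@5
I1 ld r4 <- r1: IF@2 ID@3 stall=0 (-) EX@4 MEM@5 WB@6
I2 add r5 <- r3,r4: IF@3 ID@4 stall=2 (RAW on I1.r4 (WB@6)) EX@7 MEM@8 WB@9
I3 sub r2 <- r2,r3: IF@4 ID@7 stall=0 (-) EX@8 MEM@9 WB@10
I4 ld r4 <- r5: IF@7 ID@8 stall=1 (RAW on I2.r5 (WB@9)) EX@10 MEM@11 WB@12

Answer: 12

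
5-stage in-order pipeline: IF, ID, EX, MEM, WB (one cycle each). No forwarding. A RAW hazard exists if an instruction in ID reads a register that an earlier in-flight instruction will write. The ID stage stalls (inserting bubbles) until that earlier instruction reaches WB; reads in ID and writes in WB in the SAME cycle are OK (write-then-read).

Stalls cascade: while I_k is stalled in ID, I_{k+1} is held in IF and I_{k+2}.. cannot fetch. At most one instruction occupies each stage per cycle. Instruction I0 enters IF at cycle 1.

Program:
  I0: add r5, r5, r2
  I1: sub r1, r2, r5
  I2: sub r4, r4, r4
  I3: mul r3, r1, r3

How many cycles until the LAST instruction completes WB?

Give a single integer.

Answer: 11

Derivation:
I0 add r5 <- r5,r2: IF@1 ID@2 stall=0 (-) EX@3 MEM@4 WB@5
I1 sub r1 <- r2,r5: IF@2 ID@3 stall=2 (RAW on I0.r5 (WB@5)) EX@6 MEM@7 WB@8
I2 sub r4 <- r4,r4: IF@3 ID@6 stall=0 (-) EX@7 MEM@8 WB@9
I3 mul r3 <- r1,r3: IF@6 ID@7 stall=1 (RAW on I1.r1 (WB@8)) EX@9 MEM@10 WB@11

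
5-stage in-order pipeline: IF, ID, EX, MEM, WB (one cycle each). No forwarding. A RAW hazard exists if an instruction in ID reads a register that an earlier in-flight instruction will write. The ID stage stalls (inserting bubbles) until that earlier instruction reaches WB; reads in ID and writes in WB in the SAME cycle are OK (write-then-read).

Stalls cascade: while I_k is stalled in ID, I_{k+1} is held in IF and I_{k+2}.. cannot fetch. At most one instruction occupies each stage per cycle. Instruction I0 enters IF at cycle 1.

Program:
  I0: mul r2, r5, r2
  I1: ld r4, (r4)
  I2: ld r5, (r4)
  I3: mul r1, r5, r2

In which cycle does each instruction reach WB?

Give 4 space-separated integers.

Answer: 5 6 9 12

Derivation:
I0 mul r2 <- r5,r2: IF@1 ID@2 stall=0 (-) EX@3 MEM@4 WB@5
I1 ld r4 <- r4: IF@2 ID@3 stall=0 (-) EX@4 MEM@5 WB@6
I2 ld r5 <- r4: IF@3 ID@4 stall=2 (RAW on I1.r4 (WB@6)) EX@7 MEM@8 WB@9
I3 mul r1 <- r5,r2: IF@4 ID@7 stall=2 (RAW on I2.r5 (WB@9)) EX@10 MEM@11 WB@12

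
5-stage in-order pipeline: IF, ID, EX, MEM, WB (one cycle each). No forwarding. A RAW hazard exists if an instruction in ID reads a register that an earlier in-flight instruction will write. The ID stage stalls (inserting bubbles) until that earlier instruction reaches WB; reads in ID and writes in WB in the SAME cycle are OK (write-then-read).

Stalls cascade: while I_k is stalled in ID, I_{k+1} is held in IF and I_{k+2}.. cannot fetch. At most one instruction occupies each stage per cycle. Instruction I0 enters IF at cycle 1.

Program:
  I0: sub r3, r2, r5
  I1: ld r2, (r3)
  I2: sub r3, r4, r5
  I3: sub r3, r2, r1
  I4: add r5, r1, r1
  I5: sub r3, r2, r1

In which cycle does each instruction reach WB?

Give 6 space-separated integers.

I0 sub r3 <- r2,r5: IF@1 ID@2 stall=0 (-) EX@3 MEM@4 WB@5
I1 ld r2 <- r3: IF@2 ID@3 stall=2 (RAW on I0.r3 (WB@5)) EX@6 MEM@7 WB@8
I2 sub r3 <- r4,r5: IF@3 ID@6 stall=0 (-) EX@7 MEM@8 WB@9
I3 sub r3 <- r2,r1: IF@6 ID@7 stall=1 (RAW on I1.r2 (WB@8)) EX@9 MEM@10 WB@11
I4 add r5 <- r1,r1: IF@7 ID@9 stall=0 (-) EX@10 MEM@11 WB@12
I5 sub r3 <- r2,r1: IF@9 ID@10 stall=0 (-) EX@11 MEM@12 WB@13

Answer: 5 8 9 11 12 13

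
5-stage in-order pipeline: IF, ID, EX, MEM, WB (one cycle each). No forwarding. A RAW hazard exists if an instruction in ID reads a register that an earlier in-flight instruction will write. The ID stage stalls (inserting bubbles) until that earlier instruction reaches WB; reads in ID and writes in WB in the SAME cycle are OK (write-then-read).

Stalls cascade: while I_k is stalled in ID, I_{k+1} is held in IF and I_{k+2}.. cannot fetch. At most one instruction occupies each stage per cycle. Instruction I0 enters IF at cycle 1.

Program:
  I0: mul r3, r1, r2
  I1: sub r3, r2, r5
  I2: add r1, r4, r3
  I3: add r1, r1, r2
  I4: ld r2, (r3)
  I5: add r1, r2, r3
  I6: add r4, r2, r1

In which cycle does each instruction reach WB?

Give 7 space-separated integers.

Answer: 5 6 9 12 13 16 19

Derivation:
I0 mul r3 <- r1,r2: IF@1 ID@2 stall=0 (-) EX@3 MEM@4 WB@5
I1 sub r3 <- r2,r5: IF@2 ID@3 stall=0 (-) EX@4 MEM@5 WB@6
I2 add r1 <- r4,r3: IF@3 ID@4 stall=2 (RAW on I1.r3 (WB@6)) EX@7 MEM@8 WB@9
I3 add r1 <- r1,r2: IF@4 ID@7 stall=2 (RAW on I2.r1 (WB@9)) EX@10 MEM@11 WB@12
I4 ld r2 <- r3: IF@7 ID@10 stall=0 (-) EX@11 MEM@12 WB@13
I5 add r1 <- r2,r3: IF@10 ID@11 stall=2 (RAW on I4.r2 (WB@13)) EX@14 MEM@15 WB@16
I6 add r4 <- r2,r1: IF@11 ID@14 stall=2 (RAW on I5.r1 (WB@16)) EX@17 MEM@18 WB@19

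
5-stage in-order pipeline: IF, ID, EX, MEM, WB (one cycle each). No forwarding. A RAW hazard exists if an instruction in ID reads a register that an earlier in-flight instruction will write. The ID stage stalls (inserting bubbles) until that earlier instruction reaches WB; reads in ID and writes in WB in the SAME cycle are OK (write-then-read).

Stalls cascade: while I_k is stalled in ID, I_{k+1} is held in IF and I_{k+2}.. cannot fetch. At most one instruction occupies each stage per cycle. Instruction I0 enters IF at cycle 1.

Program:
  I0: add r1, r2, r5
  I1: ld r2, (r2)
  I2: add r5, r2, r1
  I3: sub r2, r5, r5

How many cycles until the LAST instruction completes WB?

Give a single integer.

Answer: 12

Derivation:
I0 add r1 <- r2,r5: IF@1 ID@2 stall=0 (-) EX@3 MEM@4 WB@5
I1 ld r2 <- r2: IF@2 ID@3 stall=0 (-) EX@4 MEM@5 WB@6
I2 add r5 <- r2,r1: IF@3 ID@4 stall=2 (RAW on I1.r2 (WB@6)) EX@7 MEM@8 WB@9
I3 sub r2 <- r5,r5: IF@4 ID@7 stall=2 (RAW on I2.r5 (WB@9)) EX@10 MEM@11 WB@12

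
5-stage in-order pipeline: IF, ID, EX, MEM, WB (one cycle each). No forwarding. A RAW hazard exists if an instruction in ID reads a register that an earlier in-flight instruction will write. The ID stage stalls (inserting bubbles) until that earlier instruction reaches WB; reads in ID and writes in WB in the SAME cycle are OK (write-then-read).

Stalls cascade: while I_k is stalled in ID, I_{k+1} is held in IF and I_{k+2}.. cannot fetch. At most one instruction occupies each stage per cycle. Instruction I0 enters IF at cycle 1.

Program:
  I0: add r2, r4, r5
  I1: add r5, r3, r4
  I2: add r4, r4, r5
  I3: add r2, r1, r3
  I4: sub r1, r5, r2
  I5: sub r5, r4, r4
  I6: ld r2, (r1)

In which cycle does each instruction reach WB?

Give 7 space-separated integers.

Answer: 5 6 9 10 13 14 16

Derivation:
I0 add r2 <- r4,r5: IF@1 ID@2 stall=0 (-) EX@3 MEM@4 WB@5
I1 add r5 <- r3,r4: IF@2 ID@3 stall=0 (-) EX@4 MEM@5 WB@6
I2 add r4 <- r4,r5: IF@3 ID@4 stall=2 (RAW on I1.r5 (WB@6)) EX@7 MEM@8 WB@9
I3 add r2 <- r1,r3: IF@4 ID@7 stall=0 (-) EX@8 MEM@9 WB@10
I4 sub r1 <- r5,r2: IF@7 ID@8 stall=2 (RAW on I3.r2 (WB@10)) EX@11 MEM@12 WB@13
I5 sub r5 <- r4,r4: IF@8 ID@11 stall=0 (-) EX@12 MEM@13 WB@14
I6 ld r2 <- r1: IF@11 ID@12 stall=1 (RAW on I4.r1 (WB@13)) EX@14 MEM@15 WB@16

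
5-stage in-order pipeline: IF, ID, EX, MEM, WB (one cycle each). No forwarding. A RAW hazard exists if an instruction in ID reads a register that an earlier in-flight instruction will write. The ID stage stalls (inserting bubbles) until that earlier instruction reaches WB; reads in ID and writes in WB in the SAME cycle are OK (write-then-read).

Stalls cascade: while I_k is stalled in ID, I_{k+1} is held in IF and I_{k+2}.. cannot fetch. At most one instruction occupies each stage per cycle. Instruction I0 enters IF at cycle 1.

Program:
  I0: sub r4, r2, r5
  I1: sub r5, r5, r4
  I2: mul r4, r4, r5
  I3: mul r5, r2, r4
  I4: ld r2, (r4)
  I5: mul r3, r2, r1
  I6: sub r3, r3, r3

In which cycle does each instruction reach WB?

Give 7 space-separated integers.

Answer: 5 8 11 14 15 18 21

Derivation:
I0 sub r4 <- r2,r5: IF@1 ID@2 stall=0 (-) EX@3 MEM@4 WB@5
I1 sub r5 <- r5,r4: IF@2 ID@3 stall=2 (RAW on I0.r4 (WB@5)) EX@6 MEM@7 WB@8
I2 mul r4 <- r4,r5: IF@3 ID@6 stall=2 (RAW on I1.r5 (WB@8)) EX@9 MEM@10 WB@11
I3 mul r5 <- r2,r4: IF@6 ID@9 stall=2 (RAW on I2.r4 (WB@11)) EX@12 MEM@13 WB@14
I4 ld r2 <- r4: IF@9 ID@12 stall=0 (-) EX@13 MEM@14 WB@15
I5 mul r3 <- r2,r1: IF@12 ID@13 stall=2 (RAW on I4.r2 (WB@15)) EX@16 MEM@17 WB@18
I6 sub r3 <- r3,r3: IF@13 ID@16 stall=2 (RAW on I5.r3 (WB@18)) EX@19 MEM@20 WB@21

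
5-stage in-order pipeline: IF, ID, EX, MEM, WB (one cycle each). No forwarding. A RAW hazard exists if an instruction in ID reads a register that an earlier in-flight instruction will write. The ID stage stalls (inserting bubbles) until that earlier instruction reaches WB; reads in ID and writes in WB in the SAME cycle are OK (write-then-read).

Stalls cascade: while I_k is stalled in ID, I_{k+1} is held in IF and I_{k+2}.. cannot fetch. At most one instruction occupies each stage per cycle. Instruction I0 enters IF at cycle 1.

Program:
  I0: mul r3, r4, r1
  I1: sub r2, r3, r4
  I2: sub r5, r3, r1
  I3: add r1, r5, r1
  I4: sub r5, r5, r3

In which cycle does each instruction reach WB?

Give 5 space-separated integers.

Answer: 5 8 9 12 13

Derivation:
I0 mul r3 <- r4,r1: IF@1 ID@2 stall=0 (-) EX@3 MEM@4 WB@5
I1 sub r2 <- r3,r4: IF@2 ID@3 stall=2 (RAW on I0.r3 (WB@5)) EX@6 MEM@7 WB@8
I2 sub r5 <- r3,r1: IF@3 ID@6 stall=0 (-) EX@7 MEM@8 WB@9
I3 add r1 <- r5,r1: IF@6 ID@7 stall=2 (RAW on I2.r5 (WB@9)) EX@10 MEM@11 WB@12
I4 sub r5 <- r5,r3: IF@7 ID@10 stall=0 (-) EX@11 MEM@12 WB@13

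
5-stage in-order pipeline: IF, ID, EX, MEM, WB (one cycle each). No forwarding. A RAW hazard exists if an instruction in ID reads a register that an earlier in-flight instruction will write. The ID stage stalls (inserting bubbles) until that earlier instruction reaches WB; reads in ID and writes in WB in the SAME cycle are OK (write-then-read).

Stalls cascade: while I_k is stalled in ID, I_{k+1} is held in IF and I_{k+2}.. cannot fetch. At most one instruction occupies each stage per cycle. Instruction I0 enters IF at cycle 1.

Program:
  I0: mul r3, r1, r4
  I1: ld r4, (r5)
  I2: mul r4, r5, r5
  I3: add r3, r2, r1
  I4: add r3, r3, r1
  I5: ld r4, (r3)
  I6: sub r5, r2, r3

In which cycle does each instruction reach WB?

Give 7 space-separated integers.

I0 mul r3 <- r1,r4: IF@1 ID@2 stall=0 (-) EX@3 MEM@4 WB@5
I1 ld r4 <- r5: IF@2 ID@3 stall=0 (-) EX@4 MEM@5 WB@6
I2 mul r4 <- r5,r5: IF@3 ID@4 stall=0 (-) EX@5 MEM@6 WB@7
I3 add r3 <- r2,r1: IF@4 ID@5 stall=0 (-) EX@6 MEM@7 WB@8
I4 add r3 <- r3,r1: IF@5 ID@6 stall=2 (RAW on I3.r3 (WB@8)) EX@9 MEM@10 WB@11
I5 ld r4 <- r3: IF@6 ID@9 stall=2 (RAW on I4.r3 (WB@11)) EX@12 MEM@13 WB@14
I6 sub r5 <- r2,r3: IF@9 ID@12 stall=0 (-) EX@13 MEM@14 WB@15

Answer: 5 6 7 8 11 14 15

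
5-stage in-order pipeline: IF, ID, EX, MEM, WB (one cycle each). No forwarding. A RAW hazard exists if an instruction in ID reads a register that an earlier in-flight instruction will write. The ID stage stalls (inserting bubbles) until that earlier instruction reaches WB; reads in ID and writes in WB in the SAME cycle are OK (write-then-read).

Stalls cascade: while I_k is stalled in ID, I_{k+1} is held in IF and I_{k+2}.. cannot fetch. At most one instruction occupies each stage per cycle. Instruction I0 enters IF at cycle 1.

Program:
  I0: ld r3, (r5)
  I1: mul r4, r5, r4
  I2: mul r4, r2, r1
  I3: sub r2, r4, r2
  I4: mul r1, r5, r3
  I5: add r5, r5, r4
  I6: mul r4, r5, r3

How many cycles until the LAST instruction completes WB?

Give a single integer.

I0 ld r3 <- r5: IF@1 ID@2 stall=0 (-) EX@3 MEM@4 WB@5
I1 mul r4 <- r5,r4: IF@2 ID@3 stall=0 (-) EX@4 MEM@5 WB@6
I2 mul r4 <- r2,r1: IF@3 ID@4 stall=0 (-) EX@5 MEM@6 WB@7
I3 sub r2 <- r4,r2: IF@4 ID@5 stall=2 (RAW on I2.r4 (WB@7)) EX@8 MEM@9 WB@10
I4 mul r1 <- r5,r3: IF@5 ID@8 stall=0 (-) EX@9 MEM@10 WB@11
I5 add r5 <- r5,r4: IF@8 ID@9 stall=0 (-) EX@10 MEM@11 WB@12
I6 mul r4 <- r5,r3: IF@9 ID@10 stall=2 (RAW on I5.r5 (WB@12)) EX@13 MEM@14 WB@15

Answer: 15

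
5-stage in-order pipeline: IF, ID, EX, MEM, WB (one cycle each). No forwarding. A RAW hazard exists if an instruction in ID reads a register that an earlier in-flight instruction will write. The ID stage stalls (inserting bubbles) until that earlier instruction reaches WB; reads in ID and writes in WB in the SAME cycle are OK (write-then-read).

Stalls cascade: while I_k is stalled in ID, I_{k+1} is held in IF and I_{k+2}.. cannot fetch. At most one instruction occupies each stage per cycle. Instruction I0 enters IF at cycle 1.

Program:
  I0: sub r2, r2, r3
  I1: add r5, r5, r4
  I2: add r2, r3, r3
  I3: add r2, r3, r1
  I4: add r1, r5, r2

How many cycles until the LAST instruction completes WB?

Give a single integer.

I0 sub r2 <- r2,r3: IF@1 ID@2 stall=0 (-) EX@3 MEM@4 WB@5
I1 add r5 <- r5,r4: IF@2 ID@3 stall=0 (-) EX@4 MEM@5 WB@6
I2 add r2 <- r3,r3: IF@3 ID@4 stall=0 (-) EX@5 MEM@6 WB@7
I3 add r2 <- r3,r1: IF@4 ID@5 stall=0 (-) EX@6 MEM@7 WB@8
I4 add r1 <- r5,r2: IF@5 ID@6 stall=2 (RAW on I3.r2 (WB@8)) EX@9 MEM@10 WB@11

Answer: 11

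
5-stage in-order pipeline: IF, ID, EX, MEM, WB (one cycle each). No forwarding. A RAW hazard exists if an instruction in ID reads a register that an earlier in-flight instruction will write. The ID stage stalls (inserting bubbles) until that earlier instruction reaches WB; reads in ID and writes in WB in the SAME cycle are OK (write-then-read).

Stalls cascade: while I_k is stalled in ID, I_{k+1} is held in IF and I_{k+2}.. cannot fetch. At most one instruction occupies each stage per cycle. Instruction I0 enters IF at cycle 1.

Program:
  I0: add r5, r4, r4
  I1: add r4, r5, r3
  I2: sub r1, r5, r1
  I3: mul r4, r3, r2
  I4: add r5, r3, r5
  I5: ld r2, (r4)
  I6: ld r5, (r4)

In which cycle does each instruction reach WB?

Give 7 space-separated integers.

Answer: 5 8 9 10 11 13 14

Derivation:
I0 add r5 <- r4,r4: IF@1 ID@2 stall=0 (-) EX@3 MEM@4 WB@5
I1 add r4 <- r5,r3: IF@2 ID@3 stall=2 (RAW on I0.r5 (WB@5)) EX@6 MEM@7 WB@8
I2 sub r1 <- r5,r1: IF@3 ID@6 stall=0 (-) EX@7 MEM@8 WB@9
I3 mul r4 <- r3,r2: IF@6 ID@7 stall=0 (-) EX@8 MEM@9 WB@10
I4 add r5 <- r3,r5: IF@7 ID@8 stall=0 (-) EX@9 MEM@10 WB@11
I5 ld r2 <- r4: IF@8 ID@9 stall=1 (RAW on I3.r4 (WB@10)) EX@11 MEM@12 WB@13
I6 ld r5 <- r4: IF@9 ID@11 stall=0 (-) EX@12 MEM@13 WB@14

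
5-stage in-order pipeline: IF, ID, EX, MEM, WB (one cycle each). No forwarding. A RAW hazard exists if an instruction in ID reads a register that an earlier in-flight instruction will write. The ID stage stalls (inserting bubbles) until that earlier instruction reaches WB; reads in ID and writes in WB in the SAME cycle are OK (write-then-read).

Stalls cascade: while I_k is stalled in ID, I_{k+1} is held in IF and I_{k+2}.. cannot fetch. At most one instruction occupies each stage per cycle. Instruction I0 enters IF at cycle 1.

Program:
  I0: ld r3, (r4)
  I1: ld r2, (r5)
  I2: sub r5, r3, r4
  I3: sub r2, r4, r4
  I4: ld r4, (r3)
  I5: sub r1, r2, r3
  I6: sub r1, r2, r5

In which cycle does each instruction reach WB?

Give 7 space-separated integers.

I0 ld r3 <- r4: IF@1 ID@2 stall=0 (-) EX@3 MEM@4 WB@5
I1 ld r2 <- r5: IF@2 ID@3 stall=0 (-) EX@4 MEM@5 WB@6
I2 sub r5 <- r3,r4: IF@3 ID@4 stall=1 (RAW on I0.r3 (WB@5)) EX@6 MEM@7 WB@8
I3 sub r2 <- r4,r4: IF@4 ID@6 stall=0 (-) EX@7 MEM@8 WB@9
I4 ld r4 <- r3: IF@6 ID@7 stall=0 (-) EX@8 MEM@9 WB@10
I5 sub r1 <- r2,r3: IF@7 ID@8 stall=1 (RAW on I3.r2 (WB@9)) EX@10 MEM@11 WB@12
I6 sub r1 <- r2,r5: IF@8 ID@10 stall=0 (-) EX@11 MEM@12 WB@13

Answer: 5 6 8 9 10 12 13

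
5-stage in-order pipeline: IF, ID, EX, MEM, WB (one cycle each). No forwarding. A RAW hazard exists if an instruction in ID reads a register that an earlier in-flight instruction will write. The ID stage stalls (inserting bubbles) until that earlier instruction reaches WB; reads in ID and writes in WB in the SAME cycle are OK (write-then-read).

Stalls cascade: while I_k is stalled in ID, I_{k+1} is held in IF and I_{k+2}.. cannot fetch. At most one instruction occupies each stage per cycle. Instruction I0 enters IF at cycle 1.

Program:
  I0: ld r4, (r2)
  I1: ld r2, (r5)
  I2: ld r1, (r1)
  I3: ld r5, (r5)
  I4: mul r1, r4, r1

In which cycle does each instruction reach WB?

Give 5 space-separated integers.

I0 ld r4 <- r2: IF@1 ID@2 stall=0 (-) EX@3 MEM@4 WB@5
I1 ld r2 <- r5: IF@2 ID@3 stall=0 (-) EX@4 MEM@5 WB@6
I2 ld r1 <- r1: IF@3 ID@4 stall=0 (-) EX@5 MEM@6 WB@7
I3 ld r5 <- r5: IF@4 ID@5 stall=0 (-) EX@6 MEM@7 WB@8
I4 mul r1 <- r4,r1: IF@5 ID@6 stall=1 (RAW on I2.r1 (WB@7)) EX@8 MEM@9 WB@10

Answer: 5 6 7 8 10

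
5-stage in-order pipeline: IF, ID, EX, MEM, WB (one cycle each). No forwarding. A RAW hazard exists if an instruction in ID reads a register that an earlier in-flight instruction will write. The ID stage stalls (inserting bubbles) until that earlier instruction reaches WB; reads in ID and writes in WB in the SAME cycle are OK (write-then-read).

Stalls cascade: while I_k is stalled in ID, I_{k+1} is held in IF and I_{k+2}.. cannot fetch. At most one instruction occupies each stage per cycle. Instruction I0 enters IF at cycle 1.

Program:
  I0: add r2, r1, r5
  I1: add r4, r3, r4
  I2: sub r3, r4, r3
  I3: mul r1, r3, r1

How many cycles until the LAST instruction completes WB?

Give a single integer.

I0 add r2 <- r1,r5: IF@1 ID@2 stall=0 (-) EX@3 MEM@4 WB@5
I1 add r4 <- r3,r4: IF@2 ID@3 stall=0 (-) EX@4 MEM@5 WB@6
I2 sub r3 <- r4,r3: IF@3 ID@4 stall=2 (RAW on I1.r4 (WB@6)) EX@7 MEM@8 WB@9
I3 mul r1 <- r3,r1: IF@4 ID@7 stall=2 (RAW on I2.r3 (WB@9)) EX@10 MEM@11 WB@12

Answer: 12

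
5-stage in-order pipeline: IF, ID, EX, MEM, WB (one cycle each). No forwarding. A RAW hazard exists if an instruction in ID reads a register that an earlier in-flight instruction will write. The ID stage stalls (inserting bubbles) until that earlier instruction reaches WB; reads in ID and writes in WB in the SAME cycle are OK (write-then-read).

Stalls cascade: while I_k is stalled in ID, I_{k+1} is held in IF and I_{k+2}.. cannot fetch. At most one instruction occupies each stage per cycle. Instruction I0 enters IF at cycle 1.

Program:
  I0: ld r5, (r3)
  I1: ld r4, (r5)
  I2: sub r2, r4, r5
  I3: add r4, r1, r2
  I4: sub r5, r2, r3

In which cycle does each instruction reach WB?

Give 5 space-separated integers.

I0 ld r5 <- r3: IF@1 ID@2 stall=0 (-) EX@3 MEM@4 WB@5
I1 ld r4 <- r5: IF@2 ID@3 stall=2 (RAW on I0.r5 (WB@5)) EX@6 MEM@7 WB@8
I2 sub r2 <- r4,r5: IF@3 ID@6 stall=2 (RAW on I1.r4 (WB@8)) EX@9 MEM@10 WB@11
I3 add r4 <- r1,r2: IF@6 ID@9 stall=2 (RAW on I2.r2 (WB@11)) EX@12 MEM@13 WB@14
I4 sub r5 <- r2,r3: IF@9 ID@12 stall=0 (-) EX@13 MEM@14 WB@15

Answer: 5 8 11 14 15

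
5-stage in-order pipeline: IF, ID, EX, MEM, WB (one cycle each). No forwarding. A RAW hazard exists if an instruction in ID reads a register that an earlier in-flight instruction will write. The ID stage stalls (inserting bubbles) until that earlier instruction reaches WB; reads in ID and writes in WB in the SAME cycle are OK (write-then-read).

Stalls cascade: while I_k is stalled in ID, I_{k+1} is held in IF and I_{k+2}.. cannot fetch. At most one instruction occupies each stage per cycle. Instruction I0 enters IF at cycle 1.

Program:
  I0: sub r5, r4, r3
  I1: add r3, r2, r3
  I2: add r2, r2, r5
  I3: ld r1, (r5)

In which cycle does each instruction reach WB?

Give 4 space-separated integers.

I0 sub r5 <- r4,r3: IF@1 ID@2 stall=0 (-) EX@3 MEM@4 WB@5
I1 add r3 <- r2,r3: IF@2 ID@3 stall=0 (-) EX@4 MEM@5 WB@6
I2 add r2 <- r2,r5: IF@3 ID@4 stall=1 (RAW on I0.r5 (WB@5)) EX@6 MEM@7 WB@8
I3 ld r1 <- r5: IF@4 ID@6 stall=0 (-) EX@7 MEM@8 WB@9

Answer: 5 6 8 9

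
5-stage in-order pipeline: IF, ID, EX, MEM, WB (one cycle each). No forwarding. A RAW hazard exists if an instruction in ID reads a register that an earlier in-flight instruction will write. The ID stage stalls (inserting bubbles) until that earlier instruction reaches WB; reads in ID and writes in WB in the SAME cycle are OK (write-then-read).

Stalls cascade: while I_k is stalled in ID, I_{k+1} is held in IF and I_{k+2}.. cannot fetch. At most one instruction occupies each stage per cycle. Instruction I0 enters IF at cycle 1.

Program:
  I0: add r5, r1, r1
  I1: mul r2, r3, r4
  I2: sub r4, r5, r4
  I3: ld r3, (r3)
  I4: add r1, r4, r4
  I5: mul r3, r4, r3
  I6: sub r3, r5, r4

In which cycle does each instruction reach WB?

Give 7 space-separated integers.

Answer: 5 6 8 9 11 12 13

Derivation:
I0 add r5 <- r1,r1: IF@1 ID@2 stall=0 (-) EX@3 MEM@4 WB@5
I1 mul r2 <- r3,r4: IF@2 ID@3 stall=0 (-) EX@4 MEM@5 WB@6
I2 sub r4 <- r5,r4: IF@3 ID@4 stall=1 (RAW on I0.r5 (WB@5)) EX@6 MEM@7 WB@8
I3 ld r3 <- r3: IF@4 ID@6 stall=0 (-) EX@7 MEM@8 WB@9
I4 add r1 <- r4,r4: IF@6 ID@7 stall=1 (RAW on I2.r4 (WB@8)) EX@9 MEM@10 WB@11
I5 mul r3 <- r4,r3: IF@7 ID@9 stall=0 (-) EX@10 MEM@11 WB@12
I6 sub r3 <- r5,r4: IF@9 ID@10 stall=0 (-) EX@11 MEM@12 WB@13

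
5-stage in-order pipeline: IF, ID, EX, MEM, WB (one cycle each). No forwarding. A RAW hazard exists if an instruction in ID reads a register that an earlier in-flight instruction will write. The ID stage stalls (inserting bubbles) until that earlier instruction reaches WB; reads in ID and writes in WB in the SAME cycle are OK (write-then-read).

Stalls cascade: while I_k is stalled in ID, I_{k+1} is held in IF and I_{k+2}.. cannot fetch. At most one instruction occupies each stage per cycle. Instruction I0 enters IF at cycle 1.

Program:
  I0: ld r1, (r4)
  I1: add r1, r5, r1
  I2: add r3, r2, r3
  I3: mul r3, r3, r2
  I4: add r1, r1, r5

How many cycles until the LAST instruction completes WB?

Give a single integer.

Answer: 13

Derivation:
I0 ld r1 <- r4: IF@1 ID@2 stall=0 (-) EX@3 MEM@4 WB@5
I1 add r1 <- r5,r1: IF@2 ID@3 stall=2 (RAW on I0.r1 (WB@5)) EX@6 MEM@7 WB@8
I2 add r3 <- r2,r3: IF@3 ID@6 stall=0 (-) EX@7 MEM@8 WB@9
I3 mul r3 <- r3,r2: IF@6 ID@7 stall=2 (RAW on I2.r3 (WB@9)) EX@10 MEM@11 WB@12
I4 add r1 <- r1,r5: IF@7 ID@10 stall=0 (-) EX@11 MEM@12 WB@13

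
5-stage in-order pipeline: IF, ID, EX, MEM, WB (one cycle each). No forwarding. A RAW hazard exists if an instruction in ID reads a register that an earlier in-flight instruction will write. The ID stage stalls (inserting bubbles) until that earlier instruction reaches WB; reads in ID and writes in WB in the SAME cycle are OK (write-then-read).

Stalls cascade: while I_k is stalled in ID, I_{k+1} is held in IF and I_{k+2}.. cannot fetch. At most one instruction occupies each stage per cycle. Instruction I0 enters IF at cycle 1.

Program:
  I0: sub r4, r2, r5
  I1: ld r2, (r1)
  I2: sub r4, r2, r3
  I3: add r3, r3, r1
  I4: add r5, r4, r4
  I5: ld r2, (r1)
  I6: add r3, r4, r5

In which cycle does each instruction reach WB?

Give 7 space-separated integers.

I0 sub r4 <- r2,r5: IF@1 ID@2 stall=0 (-) EX@3 MEM@4 WB@5
I1 ld r2 <- r1: IF@2 ID@3 stall=0 (-) EX@4 MEM@5 WB@6
I2 sub r4 <- r2,r3: IF@3 ID@4 stall=2 (RAW on I1.r2 (WB@6)) EX@7 MEM@8 WB@9
I3 add r3 <- r3,r1: IF@4 ID@7 stall=0 (-) EX@8 MEM@9 WB@10
I4 add r5 <- r4,r4: IF@7 ID@8 stall=1 (RAW on I2.r4 (WB@9)) EX@10 MEM@11 WB@12
I5 ld r2 <- r1: IF@8 ID@10 stall=0 (-) EX@11 MEM@12 WB@13
I6 add r3 <- r4,r5: IF@10 ID@11 stall=1 (RAW on I4.r5 (WB@12)) EX@13 MEM@14 WB@15

Answer: 5 6 9 10 12 13 15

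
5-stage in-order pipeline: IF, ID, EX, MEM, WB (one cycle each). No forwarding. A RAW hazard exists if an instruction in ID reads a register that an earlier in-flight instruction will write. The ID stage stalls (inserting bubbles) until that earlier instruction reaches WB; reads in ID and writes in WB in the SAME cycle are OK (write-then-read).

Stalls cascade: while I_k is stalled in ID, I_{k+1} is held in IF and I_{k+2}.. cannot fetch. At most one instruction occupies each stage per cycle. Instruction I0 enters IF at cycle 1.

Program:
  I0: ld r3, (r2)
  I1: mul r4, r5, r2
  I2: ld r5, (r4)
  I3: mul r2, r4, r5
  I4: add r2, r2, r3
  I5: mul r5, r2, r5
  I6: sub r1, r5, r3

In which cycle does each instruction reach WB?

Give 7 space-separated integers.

I0 ld r3 <- r2: IF@1 ID@2 stall=0 (-) EX@3 MEM@4 WB@5
I1 mul r4 <- r5,r2: IF@2 ID@3 stall=0 (-) EX@4 MEM@5 WB@6
I2 ld r5 <- r4: IF@3 ID@4 stall=2 (RAW on I1.r4 (WB@6)) EX@7 MEM@8 WB@9
I3 mul r2 <- r4,r5: IF@4 ID@7 stall=2 (RAW on I2.r5 (WB@9)) EX@10 MEM@11 WB@12
I4 add r2 <- r2,r3: IF@7 ID@10 stall=2 (RAW on I3.r2 (WB@12)) EX@13 MEM@14 WB@15
I5 mul r5 <- r2,r5: IF@10 ID@13 stall=2 (RAW on I4.r2 (WB@15)) EX@16 MEM@17 WB@18
I6 sub r1 <- r5,r3: IF@13 ID@16 stall=2 (RAW on I5.r5 (WB@18)) EX@19 MEM@20 WB@21

Answer: 5 6 9 12 15 18 21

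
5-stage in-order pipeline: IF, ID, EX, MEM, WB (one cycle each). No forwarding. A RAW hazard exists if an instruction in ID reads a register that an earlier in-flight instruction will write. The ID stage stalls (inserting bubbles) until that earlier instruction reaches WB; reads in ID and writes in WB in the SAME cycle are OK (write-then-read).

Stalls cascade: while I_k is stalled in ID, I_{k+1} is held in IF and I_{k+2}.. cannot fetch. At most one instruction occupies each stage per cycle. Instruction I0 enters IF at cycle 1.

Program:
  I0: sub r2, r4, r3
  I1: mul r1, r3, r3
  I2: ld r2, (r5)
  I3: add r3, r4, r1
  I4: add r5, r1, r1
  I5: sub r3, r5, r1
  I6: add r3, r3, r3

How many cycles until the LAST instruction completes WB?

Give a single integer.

Answer: 16

Derivation:
I0 sub r2 <- r4,r3: IF@1 ID@2 stall=0 (-) EX@3 MEM@4 WB@5
I1 mul r1 <- r3,r3: IF@2 ID@3 stall=0 (-) EX@4 MEM@5 WB@6
I2 ld r2 <- r5: IF@3 ID@4 stall=0 (-) EX@5 MEM@6 WB@7
I3 add r3 <- r4,r1: IF@4 ID@5 stall=1 (RAW on I1.r1 (WB@6)) EX@7 MEM@8 WB@9
I4 add r5 <- r1,r1: IF@5 ID@7 stall=0 (-) EX@8 MEM@9 WB@10
I5 sub r3 <- r5,r1: IF@7 ID@8 stall=2 (RAW on I4.r5 (WB@10)) EX@11 MEM@12 WB@13
I6 add r3 <- r3,r3: IF@8 ID@11 stall=2 (RAW on I5.r3 (WB@13)) EX@14 MEM@15 WB@16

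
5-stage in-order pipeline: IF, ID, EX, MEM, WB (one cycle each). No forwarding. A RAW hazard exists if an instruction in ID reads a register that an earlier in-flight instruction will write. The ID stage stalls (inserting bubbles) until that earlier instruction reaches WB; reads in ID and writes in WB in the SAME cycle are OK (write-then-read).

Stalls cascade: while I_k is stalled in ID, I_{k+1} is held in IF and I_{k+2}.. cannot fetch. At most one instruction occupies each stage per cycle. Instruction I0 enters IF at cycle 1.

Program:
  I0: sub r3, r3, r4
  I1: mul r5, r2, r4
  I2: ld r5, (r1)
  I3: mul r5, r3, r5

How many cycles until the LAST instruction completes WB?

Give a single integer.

I0 sub r3 <- r3,r4: IF@1 ID@2 stall=0 (-) EX@3 MEM@4 WB@5
I1 mul r5 <- r2,r4: IF@2 ID@3 stall=0 (-) EX@4 MEM@5 WB@6
I2 ld r5 <- r1: IF@3 ID@4 stall=0 (-) EX@5 MEM@6 WB@7
I3 mul r5 <- r3,r5: IF@4 ID@5 stall=2 (RAW on I2.r5 (WB@7)) EX@8 MEM@9 WB@10

Answer: 10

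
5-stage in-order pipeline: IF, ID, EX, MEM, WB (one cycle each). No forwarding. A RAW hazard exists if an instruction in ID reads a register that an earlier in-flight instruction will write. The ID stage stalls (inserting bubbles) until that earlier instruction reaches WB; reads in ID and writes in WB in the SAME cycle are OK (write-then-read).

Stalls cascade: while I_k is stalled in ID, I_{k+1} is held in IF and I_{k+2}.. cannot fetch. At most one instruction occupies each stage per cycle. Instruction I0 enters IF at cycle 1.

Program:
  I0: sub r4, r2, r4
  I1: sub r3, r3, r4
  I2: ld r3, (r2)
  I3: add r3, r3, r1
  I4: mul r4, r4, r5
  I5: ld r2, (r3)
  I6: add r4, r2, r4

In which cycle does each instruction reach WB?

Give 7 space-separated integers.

Answer: 5 8 9 12 13 15 18

Derivation:
I0 sub r4 <- r2,r4: IF@1 ID@2 stall=0 (-) EX@3 MEM@4 WB@5
I1 sub r3 <- r3,r4: IF@2 ID@3 stall=2 (RAW on I0.r4 (WB@5)) EX@6 MEM@7 WB@8
I2 ld r3 <- r2: IF@3 ID@6 stall=0 (-) EX@7 MEM@8 WB@9
I3 add r3 <- r3,r1: IF@6 ID@7 stall=2 (RAW on I2.r3 (WB@9)) EX@10 MEM@11 WB@12
I4 mul r4 <- r4,r5: IF@7 ID@10 stall=0 (-) EX@11 MEM@12 WB@13
I5 ld r2 <- r3: IF@10 ID@11 stall=1 (RAW on I3.r3 (WB@12)) EX@13 MEM@14 WB@15
I6 add r4 <- r2,r4: IF@11 ID@13 stall=2 (RAW on I5.r2 (WB@15)) EX@16 MEM@17 WB@18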